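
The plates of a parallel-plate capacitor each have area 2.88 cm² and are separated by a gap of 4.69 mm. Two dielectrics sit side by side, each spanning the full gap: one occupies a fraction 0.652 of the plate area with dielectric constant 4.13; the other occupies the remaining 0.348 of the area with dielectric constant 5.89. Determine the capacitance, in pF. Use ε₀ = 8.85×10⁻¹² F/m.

A = 2.88 cm² = 2.88×10⁻⁴ m².
Side-by-side slabs ⇒ two capacitors in parallel, each spanning the full gap.
C₁ = κ₁ε₀A₁/d = 4.13 × 8.85×10⁻¹² × 1.88×10⁻⁴ / 4.69×10⁻³ = 1.46×10⁻¹² F.
C₂ = κ₂ε₀A₂/d = 5.89 × 8.85×10⁻¹² × 1.00×10⁻⁴ / 4.69×10⁻³ = 1.11×10⁻¹² F.
C = C₁ + C₂ = 2.58×10⁻¹² F.

C ≈ 2.58 pF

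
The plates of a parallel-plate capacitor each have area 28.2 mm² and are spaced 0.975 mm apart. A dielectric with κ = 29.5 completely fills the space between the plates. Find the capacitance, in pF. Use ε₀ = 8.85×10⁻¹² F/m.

C ≈ 7.55 pF

A = 28.2 mm² = 2.82×10⁻⁵ m².
C = κε₀A/d = 29.5 × 8.85×10⁻¹² × 2.82×10⁻⁵ / 9.75×10⁻⁴ = 7.55×10⁻¹² F.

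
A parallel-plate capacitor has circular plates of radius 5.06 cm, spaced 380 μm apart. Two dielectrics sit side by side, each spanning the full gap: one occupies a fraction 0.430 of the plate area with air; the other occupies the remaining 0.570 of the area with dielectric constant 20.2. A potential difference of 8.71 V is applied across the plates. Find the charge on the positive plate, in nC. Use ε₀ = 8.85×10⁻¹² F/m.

Q ≈ 19.5 nC

A = π(5.06 cm)² = 8.04×10⁻³ m².
Side-by-side slabs ⇒ two capacitors in parallel, each spanning the full gap.
C₁ = κ₁ε₀A₁/d = 1.00 × 8.85×10⁻¹² × 3.46×10⁻³ / 3.80×10⁻⁴ = 8.06×10⁻¹¹ F.
C₂ = κ₂ε₀A₂/d = 20.2 × 8.85×10⁻¹² × 4.58×10⁻³ / 3.80×10⁻⁴ = 2.16×10⁻⁹ F.
C = C₁ + C₂ = 2.24×10⁻⁹ F.
Q = CV = 2.24×10⁻⁹ × 8.71 = 1.95×10⁻⁸ C.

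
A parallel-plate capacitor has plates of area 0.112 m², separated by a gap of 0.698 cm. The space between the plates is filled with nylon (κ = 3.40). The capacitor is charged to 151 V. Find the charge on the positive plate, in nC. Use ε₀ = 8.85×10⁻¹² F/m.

C = κε₀A/d = 3.40 × 8.85×10⁻¹² × 0.112 / 6.98×10⁻³ = 4.83×10⁻¹⁰ F.
Q = CV = 4.83×10⁻¹⁰ × 151 = 7.29×10⁻⁸ C.

Q ≈ 72.9 nC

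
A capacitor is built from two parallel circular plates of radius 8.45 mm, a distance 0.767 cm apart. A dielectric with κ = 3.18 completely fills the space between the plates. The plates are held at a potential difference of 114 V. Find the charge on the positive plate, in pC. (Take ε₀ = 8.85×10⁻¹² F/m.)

93.8 pC

A = π(8.45 mm)² = 2.24×10⁻⁴ m².
C = κε₀A/d = 3.18 × 8.85×10⁻¹² × 2.24×10⁻⁴ / 7.67×10⁻³ = 8.23×10⁻¹³ F.
Q = CV = 8.23×10⁻¹³ × 114 = 9.38×10⁻¹¹ C.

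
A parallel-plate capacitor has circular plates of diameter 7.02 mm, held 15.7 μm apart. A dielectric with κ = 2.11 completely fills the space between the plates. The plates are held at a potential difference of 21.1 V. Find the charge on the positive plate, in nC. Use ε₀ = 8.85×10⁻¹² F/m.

Q ≈ 0.971 nC

A = π(7.02/2 mm)² = 3.87×10⁻⁵ m².
C = κε₀A/d = 2.11 × 8.85×10⁻¹² × 3.87×10⁻⁵ / 1.57×10⁻⁵ = 4.60×10⁻¹¹ F.
Q = CV = 4.60×10⁻¹¹ × 21.1 = 9.71×10⁻¹⁰ C.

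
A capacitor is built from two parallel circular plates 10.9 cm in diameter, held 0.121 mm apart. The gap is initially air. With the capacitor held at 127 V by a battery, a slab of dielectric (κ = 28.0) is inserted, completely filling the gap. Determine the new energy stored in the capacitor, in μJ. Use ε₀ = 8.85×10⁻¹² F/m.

U ≈ 154 μJ

A = π(10.9/2 cm)² = 9.33×10⁻³ m².
Initially C₁ = ε₀A/d = 8.85×10⁻¹² × 9.33×10⁻³ / 1.21×10⁻⁴ = 6.82×10⁻¹⁰ F.
U₁ = 5.50×10⁻⁶ J.
Battery connected ⇒ V is held fixed. C₂ = 28.0 C₁ and U = ½CV², so U₂/U₁ = C₂/C₁ = 28.0.
U₂ = 28.0 × 5.50×10⁻⁶ = 1.54×10⁻⁴ J.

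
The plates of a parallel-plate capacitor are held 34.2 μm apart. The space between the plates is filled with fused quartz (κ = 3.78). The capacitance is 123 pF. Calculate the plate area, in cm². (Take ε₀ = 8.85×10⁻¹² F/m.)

A = Cd/(κε₀) = 1.23×10⁻¹⁰ × 3.42×10⁻⁵ / (3.78 × 8.85×10⁻¹²) = 1.26×10⁻⁴ m².

1.26 cm²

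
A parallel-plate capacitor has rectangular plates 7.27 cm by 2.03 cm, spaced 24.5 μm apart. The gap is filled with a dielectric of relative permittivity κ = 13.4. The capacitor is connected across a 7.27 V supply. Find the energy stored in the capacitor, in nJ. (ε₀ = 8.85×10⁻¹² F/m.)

A = 7.27 × 2.03 cm² = 1.48×10⁻³ m².
C = κε₀A/d = 13.4 × 8.85×10⁻¹² × 1.48×10⁻³ / 2.45×10⁻⁵ = 7.14×10⁻⁹ F.
U = ½CV² = ½ × 7.14×10⁻⁹ × (7.27)² = 1.89×10⁻⁷ J.

189 nJ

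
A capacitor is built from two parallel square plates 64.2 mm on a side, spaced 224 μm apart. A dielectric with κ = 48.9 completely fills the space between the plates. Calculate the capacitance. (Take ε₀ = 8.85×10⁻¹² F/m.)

A = (64.2 mm)² = 4.12×10⁻³ m².
C = κε₀A/d = 48.9 × 8.85×10⁻¹² × 4.12×10⁻³ / 2.24×10⁻⁴ = 7.96×10⁻⁹ F.

C ≈ 7.96 nF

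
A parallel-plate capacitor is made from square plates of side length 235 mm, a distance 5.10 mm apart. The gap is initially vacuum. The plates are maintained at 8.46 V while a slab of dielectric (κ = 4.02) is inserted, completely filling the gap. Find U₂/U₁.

U₂/U₁ ≈ 4.02

Battery connected ⇒ V is held fixed.
C₂ = 4.02 C₁ and U = ½CV², so U₂/U₁ = C₂/C₁ = 4.02.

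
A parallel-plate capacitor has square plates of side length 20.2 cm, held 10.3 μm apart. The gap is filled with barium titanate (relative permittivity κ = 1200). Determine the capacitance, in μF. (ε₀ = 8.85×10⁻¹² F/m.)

C ≈ 42.1 μF

A = (20.2 cm)² = 4.08×10⁻² m².
C = κε₀A/d = 1200 × 8.85×10⁻¹² × 4.08×10⁻² / 1.03×10⁻⁵ = 4.21×10⁻⁵ F.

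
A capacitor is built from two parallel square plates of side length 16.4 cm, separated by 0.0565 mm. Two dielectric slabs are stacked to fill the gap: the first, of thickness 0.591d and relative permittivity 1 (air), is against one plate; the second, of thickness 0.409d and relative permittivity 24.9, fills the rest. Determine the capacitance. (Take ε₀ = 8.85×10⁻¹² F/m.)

A = (16.4 cm)² = 2.69×10⁻² m².
Stacked slabs ⇒ two capacitors in series, each with the full plate area.
C₁ = κ₁ε₀A/d₁ = 1.00 × 8.85×10⁻¹² × 2.69×10⁻² / 3.34×10⁻⁵ = 7.13×10⁻⁹ F.
C₂ = κ₂ε₀A/d₂ = 24.9 × 8.85×10⁻¹² × 2.69×10⁻² / 2.31×10⁻⁵ = 2.56×10⁻⁷ F.
C = (1/C₁ + 1/C₂)⁻¹ = 6.94×10⁻⁹ F.

C ≈ 6.94 nF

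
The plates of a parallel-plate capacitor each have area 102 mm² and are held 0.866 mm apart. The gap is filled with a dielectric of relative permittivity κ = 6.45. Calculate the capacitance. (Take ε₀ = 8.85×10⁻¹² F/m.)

C ≈ 6.72 pF

A = 102 mm² = 1.02×10⁻⁴ m².
C = κε₀A/d = 6.45 × 8.85×10⁻¹² × 1.02×10⁻⁴ / 8.66×10⁻⁴ = 6.72×10⁻¹² F.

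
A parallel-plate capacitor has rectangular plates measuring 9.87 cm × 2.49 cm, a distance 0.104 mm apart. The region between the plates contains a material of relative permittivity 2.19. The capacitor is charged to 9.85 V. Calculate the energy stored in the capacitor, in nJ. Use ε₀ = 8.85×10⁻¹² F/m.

A = 9.87 × 2.49 cm² = 2.46×10⁻³ m².
C = κε₀A/d = 2.19 × 8.85×10⁻¹² × 2.46×10⁻³ / 1.04×10⁻⁴ = 4.58×10⁻¹⁰ F.
U = ½CV² = ½ × 4.58×10⁻¹⁰ × (9.85)² = 2.22×10⁻⁸ J.

U ≈ 22.2 nJ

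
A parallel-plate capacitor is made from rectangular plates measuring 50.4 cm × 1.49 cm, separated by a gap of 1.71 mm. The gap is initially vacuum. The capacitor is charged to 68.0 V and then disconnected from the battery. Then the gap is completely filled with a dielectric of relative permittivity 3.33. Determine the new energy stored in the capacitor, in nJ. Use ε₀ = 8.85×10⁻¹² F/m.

A = 50.4 × 1.49 cm² = 7.51×10⁻³ m².
Initially C₁ = ε₀A/d = 8.85×10⁻¹² × 7.51×10⁻³ / 1.71×10⁻³ = 3.89×10⁻¹¹ F.
U₁ = 8.99×10⁻⁸ J.
Isolated ⇒ Q is held fixed. C₂ = 3.33 C₁ and U = Q²/(2C), so U₂/U₁ = C₁/C₂ = 0.300.
U₂ = 0.300 × 8.99×10⁻⁸ = 2.70×10⁻⁸ J.

27.0 nJ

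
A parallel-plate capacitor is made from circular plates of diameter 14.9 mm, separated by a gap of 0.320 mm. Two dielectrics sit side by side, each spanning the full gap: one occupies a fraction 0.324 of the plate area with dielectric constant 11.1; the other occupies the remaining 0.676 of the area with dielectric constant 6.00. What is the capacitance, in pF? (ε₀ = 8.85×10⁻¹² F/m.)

A = π(14.9/2 mm)² = 1.74×10⁻⁴ m².
Side-by-side slabs ⇒ two capacitors in parallel, each spanning the full gap.
C₁ = κ₁ε₀A₁/d = 11.1 × 8.85×10⁻¹² × 5.65×10⁻⁵ / 3.20×10⁻⁴ = 1.73×10⁻¹¹ F.
C₂ = κ₂ε₀A₂/d = 6.00 × 8.85×10⁻¹² × 1.18×10⁻⁴ / 3.20×10⁻⁴ = 1.96×10⁻¹¹ F.
C = C₁ + C₂ = 3.69×10⁻¹¹ F.

C ≈ 36.9 pF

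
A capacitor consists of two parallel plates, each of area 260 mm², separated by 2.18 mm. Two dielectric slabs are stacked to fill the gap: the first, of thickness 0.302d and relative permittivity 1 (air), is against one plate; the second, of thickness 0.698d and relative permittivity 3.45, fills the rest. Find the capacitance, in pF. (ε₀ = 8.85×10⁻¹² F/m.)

C ≈ 2.09 pF

A = 260 mm² = 2.60×10⁻⁴ m².
Stacked slabs ⇒ two capacitors in series, each with the full plate area.
C₁ = κ₁ε₀A/d₁ = 1.00 × 8.85×10⁻¹² × 2.60×10⁻⁴ / 6.58×10⁻⁴ = 3.50×10⁻¹² F.
C₂ = κ₂ε₀A/d₂ = 3.45 × 8.85×10⁻¹² × 2.60×10⁻⁴ / 1.52×10⁻³ = 5.22×10⁻¹² F.
C = (1/C₁ + 1/C₂)⁻¹ = 2.09×10⁻¹² F.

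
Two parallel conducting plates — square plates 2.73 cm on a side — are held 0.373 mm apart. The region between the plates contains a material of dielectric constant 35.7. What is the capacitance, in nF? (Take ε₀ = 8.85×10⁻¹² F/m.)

C ≈ 0.631 nF

A = (2.73 cm)² = 7.45×10⁻⁴ m².
C = κε₀A/d = 35.7 × 8.85×10⁻¹² × 7.45×10⁻⁴ / 3.73×10⁻⁴ = 6.31×10⁻¹⁰ F.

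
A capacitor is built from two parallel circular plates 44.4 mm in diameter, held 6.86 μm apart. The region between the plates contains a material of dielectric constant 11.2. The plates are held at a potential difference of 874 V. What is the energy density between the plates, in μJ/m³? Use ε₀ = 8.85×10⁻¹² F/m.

E = V/d = 874 / 6.86×10⁻⁶ = 1.27×10⁸ V/m.
u = ½κε₀E² = ½ × 11.2 × 8.85×10⁻¹² × (1.27×10⁸)² = 8.04×10⁵ J/m³.

8.04×10¹¹ μJ/m³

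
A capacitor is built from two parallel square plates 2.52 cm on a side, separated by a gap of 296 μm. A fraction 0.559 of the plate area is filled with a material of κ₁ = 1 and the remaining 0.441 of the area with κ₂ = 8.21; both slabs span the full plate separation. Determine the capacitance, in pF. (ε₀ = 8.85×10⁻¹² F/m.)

A = (2.52 cm)² = 6.35×10⁻⁴ m².
Side-by-side slabs ⇒ two capacitors in parallel, each spanning the full gap.
C₁ = κ₁ε₀A₁/d = 1.00 × 8.85×10⁻¹² × 3.55×10⁻⁴ / 2.96×10⁻⁴ = 1.06×10⁻¹¹ F.
C₂ = κ₂ε₀A₂/d = 8.21 × 8.85×10⁻¹² × 2.80×10⁻⁴ / 2.96×10⁻⁴ = 6.87×10⁻¹¹ F.
C = C₁ + C₂ = 7.94×10⁻¹¹ F.

79.4 pF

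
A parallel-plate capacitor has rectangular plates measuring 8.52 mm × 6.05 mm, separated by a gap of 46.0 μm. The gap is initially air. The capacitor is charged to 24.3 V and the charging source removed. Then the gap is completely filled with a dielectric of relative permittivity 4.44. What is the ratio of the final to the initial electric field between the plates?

Isolated ⇒ Q is held fixed.
V₂ = Q/C₂ = V₁/4.44; E = V/d, so E₂/E₁ = (V₂/V₁)(d₁/d₂) = 0.225.

0.225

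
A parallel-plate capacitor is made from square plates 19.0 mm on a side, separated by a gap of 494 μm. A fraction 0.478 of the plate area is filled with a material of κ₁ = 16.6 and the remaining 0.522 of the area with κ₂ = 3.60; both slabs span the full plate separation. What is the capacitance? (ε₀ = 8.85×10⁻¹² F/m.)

C ≈ 63.5 pF

A = (19.0 mm)² = 3.61×10⁻⁴ m².
Side-by-side slabs ⇒ two capacitors in parallel, each spanning the full gap.
C₁ = κ₁ε₀A₁/d = 16.6 × 8.85×10⁻¹² × 1.73×10⁻⁴ / 4.94×10⁻⁴ = 5.13×10⁻¹¹ F.
C₂ = κ₂ε₀A₂/d = 3.60 × 8.85×10⁻¹² × 1.88×10⁻⁴ / 4.94×10⁻⁴ = 1.22×10⁻¹¹ F.
C = C₁ + C₂ = 6.35×10⁻¹¹ F.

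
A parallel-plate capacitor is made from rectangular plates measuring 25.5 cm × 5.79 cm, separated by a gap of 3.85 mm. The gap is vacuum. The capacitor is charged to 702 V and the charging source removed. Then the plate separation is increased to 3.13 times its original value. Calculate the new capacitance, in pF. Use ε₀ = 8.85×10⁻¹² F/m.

C ≈ 10.8 pF

A = 25.5 × 5.79 cm² = 1.48×10⁻² m².
Initially C₁ = ε₀A/d = 8.85×10⁻¹² × 1.48×10⁻² / 3.85×10⁻³ = 3.39×10⁻¹¹ F.
C = ε₀A/d scales as 1/d, so C₂/C₁ = d₁/d₂ = 1/3.13 = 0.319.
C₂ = 0.319 × 3.39×10⁻¹¹ = 1.08×10⁻¹¹ F.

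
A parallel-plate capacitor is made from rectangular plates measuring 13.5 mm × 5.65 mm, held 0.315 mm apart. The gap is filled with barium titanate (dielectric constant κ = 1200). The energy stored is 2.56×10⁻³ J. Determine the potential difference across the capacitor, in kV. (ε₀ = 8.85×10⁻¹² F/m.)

1.41 kV

A = 13.5 × 5.65 mm² = 7.63×10⁻⁵ m².
C = κε₀A/d = 1200 × 8.85×10⁻¹² × 7.63×10⁻⁵ / 3.15×10⁻⁴ = 2.57×10⁻⁹ F.
V = √(2U/C) = √(2 × 2.56×10⁻³ / 2.57×10⁻⁹) = 1.41×10³ V.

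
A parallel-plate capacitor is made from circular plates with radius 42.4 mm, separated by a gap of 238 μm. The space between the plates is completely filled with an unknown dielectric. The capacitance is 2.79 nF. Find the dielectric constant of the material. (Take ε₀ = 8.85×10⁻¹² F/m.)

13.3

A = π(42.4 mm)² = 5.65×10⁻³ m².
κ = Cd/(ε₀A) = 2.79×10⁻⁹ × 2.38×10⁻⁴ / (8.85×10⁻¹² × 5.65×10⁻³) = 13.3.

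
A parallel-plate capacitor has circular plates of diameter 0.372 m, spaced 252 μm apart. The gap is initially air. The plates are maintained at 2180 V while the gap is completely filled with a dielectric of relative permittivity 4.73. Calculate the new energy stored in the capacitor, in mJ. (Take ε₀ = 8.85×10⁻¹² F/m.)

42.9 mJ

A = π(0.372/2 m)² = 0.109 m².
Initially C₁ = ε₀A/d = 8.85×10⁻¹² × 0.109 / 2.52×10⁻⁴ = 3.82×10⁻⁹ F.
U₁ = 9.07×10⁻³ J.
Battery connected ⇒ V is held fixed. C₂ = 4.73 C₁ and U = ½CV², so U₂/U₁ = C₂/C₁ = 4.73.
U₂ = 4.73 × 9.07×10⁻³ = 4.29×10⁻² J.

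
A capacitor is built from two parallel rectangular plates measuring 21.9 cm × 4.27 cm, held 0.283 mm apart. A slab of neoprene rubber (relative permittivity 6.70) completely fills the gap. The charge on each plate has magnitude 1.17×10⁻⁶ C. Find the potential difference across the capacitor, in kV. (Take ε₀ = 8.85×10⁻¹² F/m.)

A = 21.9 × 4.27 cm² = 9.35×10⁻³ m².
C = κε₀A/d = 6.70 × 8.85×10⁻¹² × 9.35×10⁻³ / 2.83×10⁻⁴ = 1.96×10⁻⁹ F.
V = Q/C = 1.17×10⁻⁶ / 1.96×10⁻⁹ = 5.97×10² V.

0.597 kV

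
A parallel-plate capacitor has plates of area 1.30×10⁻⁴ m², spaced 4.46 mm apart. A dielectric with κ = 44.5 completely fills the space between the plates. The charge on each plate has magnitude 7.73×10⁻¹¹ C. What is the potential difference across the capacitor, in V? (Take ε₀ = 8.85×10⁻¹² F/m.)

V ≈ 6.73 V

C = κε₀A/d = 44.5 × 8.85×10⁻¹² × 1.30×10⁻⁴ / 4.46×10⁻³ = 1.15×10⁻¹¹ F.
V = Q/C = 7.73×10⁻¹¹ / 1.15×10⁻¹¹ = 6.73 V.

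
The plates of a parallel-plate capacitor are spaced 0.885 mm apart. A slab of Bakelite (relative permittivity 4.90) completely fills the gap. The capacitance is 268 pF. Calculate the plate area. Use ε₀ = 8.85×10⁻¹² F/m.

A ≈ 54.7 cm²

A = Cd/(κε₀) = 2.68×10⁻¹⁰ × 8.85×10⁻⁴ / (4.90 × 8.85×10⁻¹²) = 5.47×10⁻³ m².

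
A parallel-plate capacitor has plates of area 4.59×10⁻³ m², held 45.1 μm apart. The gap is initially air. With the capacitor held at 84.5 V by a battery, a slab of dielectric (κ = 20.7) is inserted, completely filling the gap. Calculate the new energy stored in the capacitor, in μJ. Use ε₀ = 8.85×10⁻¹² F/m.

66.6 μJ

Initially C₁ = ε₀A/d = 8.85×10⁻¹² × 4.59×10⁻³ / 4.51×10⁻⁵ = 9.01×10⁻¹⁰ F.
U₁ = 3.22×10⁻⁶ J.
Battery connected ⇒ V is held fixed. C₂ = 20.7 C₁ and U = ½CV², so U₂/U₁ = C₂/C₁ = 20.7.
U₂ = 20.7 × 3.22×10⁻⁶ = 6.66×10⁻⁵ J.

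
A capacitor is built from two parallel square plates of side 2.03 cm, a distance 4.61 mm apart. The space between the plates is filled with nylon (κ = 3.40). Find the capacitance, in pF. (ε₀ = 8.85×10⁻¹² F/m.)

2.69 pF

A = (2.03 cm)² = 4.12×10⁻⁴ m².
C = κε₀A/d = 3.40 × 8.85×10⁻¹² × 4.12×10⁻⁴ / 4.61×10⁻³ = 2.69×10⁻¹² F.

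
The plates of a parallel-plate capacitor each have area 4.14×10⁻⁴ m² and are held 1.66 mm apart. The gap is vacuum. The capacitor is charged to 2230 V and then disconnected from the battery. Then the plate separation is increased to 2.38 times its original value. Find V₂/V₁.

Isolated ⇒ Q is held fixed.
C₂ = 0.420 C₁ and V = Q/C, so V₂/V₁ = C₁/C₂ = 2.38.

V₂/V₁ ≈ 2.38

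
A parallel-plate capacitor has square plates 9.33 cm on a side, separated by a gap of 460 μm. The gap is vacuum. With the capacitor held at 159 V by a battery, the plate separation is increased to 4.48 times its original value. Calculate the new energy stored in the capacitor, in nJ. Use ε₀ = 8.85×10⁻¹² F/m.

U ≈ 473 nJ

A = (9.33 cm)² = 8.70×10⁻³ m².
Initially C₁ = ε₀A/d = 8.85×10⁻¹² × 8.70×10⁻³ / 4.60×10⁻⁴ = 1.67×10⁻¹⁰ F.
U₁ = 2.12×10⁻⁶ J.
Battery connected ⇒ V is held fixed. C₂ = 0.223 C₁ and U = ½CV², so U₂/U₁ = C₂/C₁ = 0.223.
U₂ = 0.223 × 2.12×10⁻⁶ = 4.73×10⁻⁷ J.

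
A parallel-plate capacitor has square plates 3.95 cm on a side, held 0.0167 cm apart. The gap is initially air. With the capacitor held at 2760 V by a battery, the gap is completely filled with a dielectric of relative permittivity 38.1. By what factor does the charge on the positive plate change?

Battery connected ⇒ V is held fixed.
C₂ = 38.1 C₁ and Q = CV, so Q₂/Q₁ = C₂/C₁ = 38.1.

38.1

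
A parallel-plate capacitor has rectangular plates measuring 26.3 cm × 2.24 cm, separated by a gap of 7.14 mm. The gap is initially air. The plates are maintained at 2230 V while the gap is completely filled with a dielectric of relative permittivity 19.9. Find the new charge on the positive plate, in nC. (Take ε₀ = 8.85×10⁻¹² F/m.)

Q ≈ 324 nC

A = 26.3 × 2.24 cm² = 5.89×10⁻³ m².
Initially C₁ = ε₀A/d = 8.85×10⁻¹² × 5.89×10⁻³ / 7.14×10⁻³ = 7.30×10⁻¹² F.
Q₁ = 1.63×10⁻⁸ C.
Battery connected ⇒ V is held fixed. C₂ = 19.9 C₁ and Q = CV, so Q₂/Q₁ = C₂/C₁ = 19.9.
Q₂ = 19.9 × 1.63×10⁻⁸ = 3.24×10⁻⁷ C.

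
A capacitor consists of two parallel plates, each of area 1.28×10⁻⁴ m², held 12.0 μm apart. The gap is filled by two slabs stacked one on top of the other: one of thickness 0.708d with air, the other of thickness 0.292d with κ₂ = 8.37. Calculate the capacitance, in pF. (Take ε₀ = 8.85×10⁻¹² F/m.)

C ≈ 127 pF

Stacked slabs ⇒ two capacitors in series, each with the full plate area.
C₁ = κ₁ε₀A/d₁ = 1.00 × 8.85×10⁻¹² × 1.28×10⁻⁴ / 8.50×10⁻⁶ = 1.33×10⁻¹⁰ F.
C₂ = κ₂ε₀A/d₂ = 8.37 × 8.85×10⁻¹² × 1.28×10⁻⁴ / 3.50×10⁻⁶ = 2.71×10⁻⁹ F.
C = (1/C₁ + 1/C₂)⁻¹ = 1.27×10⁻¹⁰ F.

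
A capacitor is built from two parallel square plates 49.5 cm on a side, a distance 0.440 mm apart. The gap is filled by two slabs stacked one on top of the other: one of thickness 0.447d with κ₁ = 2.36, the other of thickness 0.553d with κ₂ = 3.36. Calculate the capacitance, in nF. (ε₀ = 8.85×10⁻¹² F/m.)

A = (49.5 cm)² = 0.245 m².
Stacked slabs ⇒ two capacitors in series, each with the full plate area.
C₁ = κ₁ε₀A/d₁ = 2.36 × 8.85×10⁻¹² × 0.245 / 1.97×10⁻⁴ = 2.60×10⁻⁸ F.
C₂ = κ₂ε₀A/d₂ = 3.36 × 8.85×10⁻¹² × 0.245 / 2.43×10⁻⁴ = 2.99×10⁻⁸ F.
C = (1/C₁ + 1/C₂)⁻¹ = 1.39×10⁻⁸ F.

C ≈ 13.9 nF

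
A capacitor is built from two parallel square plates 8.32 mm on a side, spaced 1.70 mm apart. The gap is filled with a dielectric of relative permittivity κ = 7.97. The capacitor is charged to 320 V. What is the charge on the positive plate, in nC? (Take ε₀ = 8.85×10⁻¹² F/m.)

0.919 nC

A = (8.32 mm)² = 6.92×10⁻⁵ m².
C = κε₀A/d = 7.97 × 8.85×10⁻¹² × 6.92×10⁻⁵ / 1.70×10⁻³ = 2.87×10⁻¹² F.
Q = CV = 2.87×10⁻¹² × 320 = 9.19×10⁻¹⁰ C.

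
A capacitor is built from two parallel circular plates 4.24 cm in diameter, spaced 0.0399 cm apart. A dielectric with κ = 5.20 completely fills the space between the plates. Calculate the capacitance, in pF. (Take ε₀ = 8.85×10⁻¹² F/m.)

C ≈ 163 pF

A = π(4.24/2 cm)² = 1.41×10⁻³ m².
C = κε₀A/d = 5.20 × 8.85×10⁻¹² × 1.41×10⁻³ / 3.99×10⁻⁴ = 1.63×10⁻¹⁰ F.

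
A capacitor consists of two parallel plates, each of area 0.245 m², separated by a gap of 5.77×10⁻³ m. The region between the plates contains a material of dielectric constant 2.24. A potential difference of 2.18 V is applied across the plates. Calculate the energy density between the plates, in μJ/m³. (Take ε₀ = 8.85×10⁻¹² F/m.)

E = V/d = 2.18 / 5.77×10⁻³ = 3.78×10² V/m.
u = ½κε₀E² = ½ × 2.24 × 8.85×10⁻¹² × (3.78×10²)² = 1.41×10⁻⁶ J/m³.

u ≈ 1.41 μJ/m³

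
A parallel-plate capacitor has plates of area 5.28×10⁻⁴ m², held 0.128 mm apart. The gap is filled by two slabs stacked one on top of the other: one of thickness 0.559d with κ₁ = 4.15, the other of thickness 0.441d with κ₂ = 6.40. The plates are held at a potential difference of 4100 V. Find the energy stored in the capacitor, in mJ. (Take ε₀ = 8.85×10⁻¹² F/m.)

U ≈ 1.51 mJ

Stacked slabs ⇒ two capacitors in series, each with the full plate area.
C₁ = κ₁ε₀A/d₁ = 4.15 × 8.85×10⁻¹² × 5.28×10⁻⁴ / 7.16×10⁻⁵ = 2.71×10⁻¹⁰ F.
C₂ = κ₂ε₀A/d₂ = 6.40 × 8.85×10⁻¹² × 5.28×10⁻⁴ / 5.64×10⁻⁵ = 5.30×10⁻¹⁰ F.
C = (1/C₁ + 1/C₂)⁻¹ = 1.79×10⁻¹⁰ F.
U = ½CV² = ½ × 1.79×10⁻¹⁰ × (4100)² = 1.51×10⁻³ J.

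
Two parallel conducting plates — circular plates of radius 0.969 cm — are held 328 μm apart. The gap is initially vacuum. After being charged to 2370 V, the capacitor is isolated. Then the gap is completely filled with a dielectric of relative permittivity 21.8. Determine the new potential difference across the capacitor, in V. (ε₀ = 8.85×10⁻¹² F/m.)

A = π(0.969 cm)² = 2.95×10⁻⁴ m².
Initially C₁ = ε₀A/d = 8.85×10⁻¹² × 2.95×10⁻⁴ / 3.28×10⁻⁴ = 7.96×10⁻¹² F.
V₁ = 2.37×10³ V.
Isolated ⇒ Q is held fixed. C₂ = 21.8 C₁ and V = Q/C, so V₂/V₁ = C₁/C₂ = 0.0459.
V₂ = 0.0459 × 2.37×10³ = 1.09×10² V.

V ≈ 109 V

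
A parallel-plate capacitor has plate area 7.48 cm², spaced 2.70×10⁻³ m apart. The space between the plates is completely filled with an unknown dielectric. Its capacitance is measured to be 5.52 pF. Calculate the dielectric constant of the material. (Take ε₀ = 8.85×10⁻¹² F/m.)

κ ≈ 2.25

A = 7.48 cm² = 7.48×10⁻⁴ m².
κ = Cd/(ε₀A) = 5.52×10⁻¹² × 2.70×10⁻³ / (8.85×10⁻¹² × 7.48×10⁻⁴) = 2.25.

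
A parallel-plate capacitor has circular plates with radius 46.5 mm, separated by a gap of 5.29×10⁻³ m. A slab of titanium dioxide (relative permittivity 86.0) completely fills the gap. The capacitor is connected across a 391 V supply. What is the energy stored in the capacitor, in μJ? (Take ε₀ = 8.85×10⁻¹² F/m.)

A = π(46.5 mm)² = 6.79×10⁻³ m².
C = κε₀A/d = 86.0 × 8.85×10⁻¹² × 6.79×10⁻³ / 5.29×10⁻³ = 9.77×10⁻¹⁰ F.
U = ½CV² = ½ × 9.77×10⁻¹⁰ × (391)² = 7.47×10⁻⁵ J.

U ≈ 74.7 μJ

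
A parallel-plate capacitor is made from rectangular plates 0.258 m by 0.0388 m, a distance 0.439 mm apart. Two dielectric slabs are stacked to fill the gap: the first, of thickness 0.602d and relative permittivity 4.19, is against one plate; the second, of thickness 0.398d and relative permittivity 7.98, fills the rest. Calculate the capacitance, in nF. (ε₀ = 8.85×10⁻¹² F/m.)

1.04 nF

A = 0.258 × 0.0388 m² = 1.00×10⁻² m².
Stacked slabs ⇒ two capacitors in series, each with the full plate area.
C₁ = κ₁ε₀A/d₁ = 4.19 × 8.85×10⁻¹² × 1.00×10⁻² / 2.64×10⁻⁴ = 1.40×10⁻⁹ F.
C₂ = κ₂ε₀A/d₂ = 7.98 × 8.85×10⁻¹² × 1.00×10⁻² / 1.75×10⁻⁴ = 4.05×10⁻⁹ F.
C = (1/C₁ + 1/C₂)⁻¹ = 1.04×10⁻⁹ F.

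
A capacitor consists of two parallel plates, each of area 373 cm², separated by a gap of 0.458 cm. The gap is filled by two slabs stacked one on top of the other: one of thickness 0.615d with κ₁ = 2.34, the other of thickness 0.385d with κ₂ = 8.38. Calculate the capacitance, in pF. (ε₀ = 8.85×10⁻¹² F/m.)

A = 373 cm² = 3.73×10⁻² m².
Stacked slabs ⇒ two capacitors in series, each with the full plate area.
C₁ = κ₁ε₀A/d₁ = 2.34 × 8.85×10⁻¹² × 3.73×10⁻² / 2.82×10⁻³ = 2.74×10⁻¹⁰ F.
C₂ = κ₂ε₀A/d₂ = 8.38 × 8.85×10⁻¹² × 3.73×10⁻² / 1.76×10⁻³ = 1.57×10⁻⁹ F.
C = (1/C₁ + 1/C₂)⁻¹ = 2.33×10⁻¹⁰ F.

233 pF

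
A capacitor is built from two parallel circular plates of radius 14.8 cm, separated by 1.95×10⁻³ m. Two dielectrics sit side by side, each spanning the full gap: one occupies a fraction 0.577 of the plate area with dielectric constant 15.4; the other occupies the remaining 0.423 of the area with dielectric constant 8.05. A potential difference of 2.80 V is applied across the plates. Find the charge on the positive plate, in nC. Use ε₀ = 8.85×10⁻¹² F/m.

Q ≈ 10.7 nC

A = π(14.8 cm)² = 6.88×10⁻² m².
Side-by-side slabs ⇒ two capacitors in parallel, each spanning the full gap.
C₁ = κ₁ε₀A₁/d = 15.4 × 8.85×10⁻¹² × 3.97×10⁻² / 1.95×10⁻³ = 2.78×10⁻⁹ F.
C₂ = κ₂ε₀A₂/d = 8.05 × 8.85×10⁻¹² × 2.91×10⁻² / 1.95×10⁻³ = 1.06×10⁻⁹ F.
C = C₁ + C₂ = 3.84×10⁻⁹ F.
Q = CV = 3.84×10⁻⁹ × 2.80 = 1.07×10⁻⁸ C.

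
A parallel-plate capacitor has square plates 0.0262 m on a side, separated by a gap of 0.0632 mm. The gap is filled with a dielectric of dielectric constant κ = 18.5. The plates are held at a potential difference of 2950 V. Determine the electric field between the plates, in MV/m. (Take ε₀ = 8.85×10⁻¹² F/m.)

E ≈ 46.7 MV/m

E = V/d = 2950 / 6.32×10⁻⁵ = 4.67×10⁷ V/m.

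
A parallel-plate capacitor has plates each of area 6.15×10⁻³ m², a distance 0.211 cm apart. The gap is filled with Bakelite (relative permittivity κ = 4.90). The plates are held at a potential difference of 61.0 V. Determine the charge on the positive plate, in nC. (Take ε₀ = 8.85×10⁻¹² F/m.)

7.71 nC

C = κε₀A/d = 4.90 × 8.85×10⁻¹² × 6.15×10⁻³ / 2.11×10⁻³ = 1.26×10⁻¹⁰ F.
Q = CV = 1.26×10⁻¹⁰ × 61.0 = 7.71×10⁻⁹ C.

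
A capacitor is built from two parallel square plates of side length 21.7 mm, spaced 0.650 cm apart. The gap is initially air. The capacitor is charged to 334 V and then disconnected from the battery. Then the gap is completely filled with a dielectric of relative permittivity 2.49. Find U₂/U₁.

Isolated ⇒ Q is held fixed.
C₂ = 2.49 C₁ and U = Q²/(2C), so U₂/U₁ = C₁/C₂ = 0.402.

0.402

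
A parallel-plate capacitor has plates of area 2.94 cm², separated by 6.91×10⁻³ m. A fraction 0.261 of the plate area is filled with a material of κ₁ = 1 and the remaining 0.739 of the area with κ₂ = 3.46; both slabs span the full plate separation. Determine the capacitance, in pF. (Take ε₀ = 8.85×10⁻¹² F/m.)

A = 2.94 cm² = 2.94×10⁻⁴ m².
Side-by-side slabs ⇒ two capacitors in parallel, each spanning the full gap.
C₁ = κ₁ε₀A₁/d = 1.00 × 8.85×10⁻¹² × 7.67×10⁻⁵ / 6.91×10⁻³ = 9.83×10⁻¹⁴ F.
C₂ = κ₂ε₀A₂/d = 3.46 × 8.85×10⁻¹² × 2.17×10⁻⁴ / 6.91×10⁻³ = 9.63×10⁻¹³ F.
C = C₁ + C₂ = 1.06×10⁻¹² F.

1.06 pF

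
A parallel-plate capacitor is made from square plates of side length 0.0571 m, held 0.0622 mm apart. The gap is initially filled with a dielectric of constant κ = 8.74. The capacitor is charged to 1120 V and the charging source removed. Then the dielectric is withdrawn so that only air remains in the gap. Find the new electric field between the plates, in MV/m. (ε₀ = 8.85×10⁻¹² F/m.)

E ≈ 157 MV/m

A = (0.0571 m)² = 3.26×10⁻³ m².
Initially C₁ = κε₀A/d = 8.74 × 8.85×10⁻¹² × 3.26×10⁻³ / 6.22×10⁻⁵ = 4.05×10⁻⁹ F.
E₁ = 1.80×10⁷ V/m.
Isolated ⇒ Q is held fixed. V₂ = Q/C₂ = V₁/0.114; E = V/d, so E₂/E₁ = (V₂/V₁)(d₁/d₂) = 8.74.
E₂ = 8.74 × 1.80×10⁷ = 1.57×10⁸ V/m.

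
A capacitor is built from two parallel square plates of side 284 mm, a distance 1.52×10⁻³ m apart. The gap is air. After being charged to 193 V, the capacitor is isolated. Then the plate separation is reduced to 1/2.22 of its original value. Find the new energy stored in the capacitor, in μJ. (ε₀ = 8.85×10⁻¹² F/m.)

U ≈ 3.94 μJ

A = (284 mm)² = 8.07×10⁻² m².
Initially C₁ = ε₀A/d = 8.85×10⁻¹² × 8.07×10⁻² / 1.52×10⁻³ = 4.70×10⁻¹⁰ F.
U₁ = 8.75×10⁻⁶ J.
Isolated ⇒ Q is held fixed. C₂ = 2.22 C₁ and U = Q²/(2C), so U₂/U₁ = C₁/C₂ = 0.450.
U₂ = 0.450 × 8.75×10⁻⁶ = 3.94×10⁻⁶ J.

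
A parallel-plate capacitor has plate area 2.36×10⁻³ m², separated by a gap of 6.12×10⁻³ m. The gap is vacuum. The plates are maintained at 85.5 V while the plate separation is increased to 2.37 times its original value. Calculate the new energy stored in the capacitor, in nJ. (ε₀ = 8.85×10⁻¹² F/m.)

Initially C₁ = ε₀A/d = 8.85×10⁻¹² × 2.36×10⁻³ / 6.12×10⁻³ = 3.41×10⁻¹² F.
U₁ = 1.25×10⁻⁸ J.
Battery connected ⇒ V is held fixed. C₂ = 0.422 C₁ and U = ½CV², so U₂/U₁ = C₂/C₁ = 0.422.
U₂ = 0.422 × 1.25×10⁻⁸ = 5.26×10⁻⁹ J.

5.26 nJ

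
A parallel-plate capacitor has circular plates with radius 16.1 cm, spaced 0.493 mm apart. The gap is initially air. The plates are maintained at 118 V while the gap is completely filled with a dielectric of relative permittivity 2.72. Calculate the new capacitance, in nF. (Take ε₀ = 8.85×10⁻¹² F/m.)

A = π(16.1 cm)² = 8.14×10⁻² m².
Initially C₁ = ε₀A/d = 8.85×10⁻¹² × 8.14×10⁻² / 4.93×10⁻⁴ = 1.46×10⁻⁹ F.
C = κε₀A/d scales with κ, so C₂/C₁ = κ = 2.72.
C₂ = 2.72 × 1.46×10⁻⁹ = 3.98×10⁻⁹ F.

3.98 nF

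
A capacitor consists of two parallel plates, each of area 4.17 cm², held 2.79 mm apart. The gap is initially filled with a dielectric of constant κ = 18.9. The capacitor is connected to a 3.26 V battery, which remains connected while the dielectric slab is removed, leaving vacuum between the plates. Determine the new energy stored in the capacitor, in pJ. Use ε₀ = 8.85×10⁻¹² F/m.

U ≈ 7.03 pJ

A = 4.17 cm² = 4.17×10⁻⁴ m².
Initially C₁ = κε₀A/d = 18.9 × 8.85×10⁻¹² × 4.17×10⁻⁴ / 2.79×10⁻³ = 2.50×10⁻¹¹ F.
U₁ = 1.33×10⁻¹⁰ J.
Battery connected ⇒ V is held fixed. C₂ = 0.0529 C₁ and U = ½CV², so U₂/U₁ = C₂/C₁ = 0.0529.
U₂ = 0.0529 × 1.33×10⁻¹⁰ = 7.03×10⁻¹² J.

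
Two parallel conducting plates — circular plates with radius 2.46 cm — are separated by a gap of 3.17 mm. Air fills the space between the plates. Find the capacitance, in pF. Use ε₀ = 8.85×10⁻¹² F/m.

5.31 pF

A = π(2.46 cm)² = 1.90×10⁻³ m².
C = ε₀A/d = 8.85×10⁻¹² × 1.90×10⁻³ / 3.17×10⁻³ = 5.31×10⁻¹² F.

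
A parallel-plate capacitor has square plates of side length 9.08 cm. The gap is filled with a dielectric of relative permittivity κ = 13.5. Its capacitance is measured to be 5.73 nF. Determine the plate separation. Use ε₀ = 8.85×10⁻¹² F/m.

d ≈ 172 μm

A = (9.08 cm)² = 8.24×10⁻³ m².
d = κε₀A/C = 13.5 × 8.85×10⁻¹² × 8.24×10⁻³ / 5.73×10⁻⁹ = 1.72×10⁻⁴ m.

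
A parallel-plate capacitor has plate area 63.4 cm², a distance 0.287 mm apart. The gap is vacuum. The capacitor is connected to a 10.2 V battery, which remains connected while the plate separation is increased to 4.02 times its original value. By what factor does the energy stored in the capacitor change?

U₂/U₁ ≈ 0.249

Battery connected ⇒ V is held fixed.
C₂ = 0.249 C₁ and U = ½CV², so U₂/U₁ = C₂/C₁ = 0.249.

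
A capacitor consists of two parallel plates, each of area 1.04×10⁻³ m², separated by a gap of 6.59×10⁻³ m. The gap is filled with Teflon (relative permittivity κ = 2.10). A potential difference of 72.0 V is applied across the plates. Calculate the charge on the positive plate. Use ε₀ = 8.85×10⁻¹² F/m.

C = κε₀A/d = 2.10 × 8.85×10⁻¹² × 1.04×10⁻³ / 6.59×10⁻³ = 2.93×10⁻¹² F.
Q = CV = 2.93×10⁻¹² × 72.0 = 2.11×10⁻¹⁰ C.

Q ≈ 211 pC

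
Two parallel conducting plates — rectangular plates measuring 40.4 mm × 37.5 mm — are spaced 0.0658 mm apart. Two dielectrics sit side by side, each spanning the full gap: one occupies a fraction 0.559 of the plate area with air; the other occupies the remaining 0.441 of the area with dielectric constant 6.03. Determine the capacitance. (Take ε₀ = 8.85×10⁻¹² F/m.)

0.656 nF

A = 40.4 × 37.5 mm² = 1.52×10⁻³ m².
Side-by-side slabs ⇒ two capacitors in parallel, each spanning the full gap.
C₁ = κ₁ε₀A₁/d = 1.00 × 8.85×10⁻¹² × 8.47×10⁻⁴ / 6.58×10⁻⁵ = 1.14×10⁻¹⁰ F.
C₂ = κ₂ε₀A₂/d = 6.03 × 8.85×10⁻¹² × 6.68×10⁻⁴ / 6.58×10⁻⁵ = 5.42×10⁻¹⁰ F.
C = C₁ + C₂ = 6.56×10⁻¹⁰ F.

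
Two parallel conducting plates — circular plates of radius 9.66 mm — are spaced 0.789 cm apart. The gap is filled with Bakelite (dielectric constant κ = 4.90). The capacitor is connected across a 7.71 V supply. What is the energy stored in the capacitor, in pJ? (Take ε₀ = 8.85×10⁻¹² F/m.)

47.9 pJ

A = π(9.66 mm)² = 2.93×10⁻⁴ m².
C = κε₀A/d = 4.90 × 8.85×10⁻¹² × 2.93×10⁻⁴ / 7.89×10⁻³ = 1.61×10⁻¹² F.
U = ½CV² = ½ × 1.61×10⁻¹² × (7.71)² = 4.79×10⁻¹¹ J.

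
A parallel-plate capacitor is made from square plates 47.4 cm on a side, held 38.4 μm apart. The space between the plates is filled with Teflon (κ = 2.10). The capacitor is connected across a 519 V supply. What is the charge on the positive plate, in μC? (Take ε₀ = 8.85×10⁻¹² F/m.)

Q ≈ 56.4 μC

A = (47.4 cm)² = 0.225 m².
C = κε₀A/d = 2.10 × 8.85×10⁻¹² × 0.225 / 3.84×10⁻⁵ = 1.09×10⁻⁷ F.
Q = CV = 1.09×10⁻⁷ × 519 = 5.64×10⁻⁵ C.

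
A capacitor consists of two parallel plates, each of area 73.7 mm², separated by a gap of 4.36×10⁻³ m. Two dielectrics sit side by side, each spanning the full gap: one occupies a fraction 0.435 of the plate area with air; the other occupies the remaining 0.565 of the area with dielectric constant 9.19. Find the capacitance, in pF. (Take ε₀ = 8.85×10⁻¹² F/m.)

A = 73.7 mm² = 7.37×10⁻⁵ m².
Side-by-side slabs ⇒ two capacitors in parallel, each spanning the full gap.
C₁ = κ₁ε₀A₁/d = 1.00 × 8.85×10⁻¹² × 3.21×10⁻⁵ / 4.36×10⁻³ = 6.51×10⁻¹⁴ F.
C₂ = κ₂ε₀A₂/d = 9.19 × 8.85×10⁻¹² × 4.16×10⁻⁵ / 4.36×10⁻³ = 7.77×10⁻¹³ F.
C = C₁ + C₂ = 8.42×10⁻¹³ F.

C ≈ 0.842 pF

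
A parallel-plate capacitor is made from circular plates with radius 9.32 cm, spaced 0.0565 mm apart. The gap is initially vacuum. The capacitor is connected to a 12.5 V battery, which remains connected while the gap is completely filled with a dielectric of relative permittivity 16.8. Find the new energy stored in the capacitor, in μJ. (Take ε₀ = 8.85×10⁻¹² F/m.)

U ≈ 5.61 μJ

A = π(9.32 cm)² = 2.73×10⁻² m².
Initially C₁ = ε₀A/d = 8.85×10⁻¹² × 2.73×10⁻² / 5.65×10⁻⁵ = 4.27×10⁻⁹ F.
U₁ = 3.34×10⁻⁷ J.
Battery connected ⇒ V is held fixed. C₂ = 16.8 C₁ and U = ½CV², so U₂/U₁ = C₂/C₁ = 16.8.
U₂ = 16.8 × 3.34×10⁻⁷ = 5.61×10⁻⁶ J.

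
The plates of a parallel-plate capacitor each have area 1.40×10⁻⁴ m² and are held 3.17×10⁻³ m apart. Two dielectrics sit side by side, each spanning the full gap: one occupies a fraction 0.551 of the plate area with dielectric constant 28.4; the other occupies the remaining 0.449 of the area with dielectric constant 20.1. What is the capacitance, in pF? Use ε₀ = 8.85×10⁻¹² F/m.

9.64 pF

Side-by-side slabs ⇒ two capacitors in parallel, each spanning the full gap.
C₁ = κ₁ε₀A₁/d = 28.4 × 8.85×10⁻¹² × 7.71×10⁻⁵ / 3.17×10⁻³ = 6.12×10⁻¹² F.
C₂ = κ₂ε₀A₂/d = 20.1 × 8.85×10⁻¹² × 6.29×10⁻⁵ / 3.17×10⁻³ = 3.53×10⁻¹² F.
C = C₁ + C₂ = 9.64×10⁻¹² F.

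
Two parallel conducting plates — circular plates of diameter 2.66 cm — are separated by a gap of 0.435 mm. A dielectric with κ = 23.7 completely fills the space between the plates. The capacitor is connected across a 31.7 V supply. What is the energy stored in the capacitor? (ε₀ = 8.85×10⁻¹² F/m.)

A = π(2.66/2 cm)² = 5.56×10⁻⁴ m².
C = κε₀A/d = 23.7 × 8.85×10⁻¹² × 5.56×10⁻⁴ / 4.35×10⁻⁴ = 2.68×10⁻¹⁰ F.
U = ½CV² = ½ × 2.68×10⁻¹⁰ × (31.7)² = 1.35×10⁻⁷ J.

U ≈ 135 nJ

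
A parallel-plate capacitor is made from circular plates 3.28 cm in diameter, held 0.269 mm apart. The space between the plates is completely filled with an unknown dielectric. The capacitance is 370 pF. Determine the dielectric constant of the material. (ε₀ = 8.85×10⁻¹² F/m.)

13.3

A = π(3.28/2 cm)² = 8.45×10⁻⁴ m².
κ = Cd/(ε₀A) = 3.70×10⁻¹⁰ × 2.69×10⁻⁴ / (8.85×10⁻¹² × 8.45×10⁻⁴) = 13.3.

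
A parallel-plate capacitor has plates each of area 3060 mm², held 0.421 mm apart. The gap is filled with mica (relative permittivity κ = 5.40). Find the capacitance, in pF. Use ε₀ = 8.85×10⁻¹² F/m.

347 pF

A = 3060 mm² = 3.06×10⁻³ m².
C = κε₀A/d = 5.40 × 8.85×10⁻¹² × 3.06×10⁻³ / 4.21×10⁻⁴ = 3.47×10⁻¹⁰ F.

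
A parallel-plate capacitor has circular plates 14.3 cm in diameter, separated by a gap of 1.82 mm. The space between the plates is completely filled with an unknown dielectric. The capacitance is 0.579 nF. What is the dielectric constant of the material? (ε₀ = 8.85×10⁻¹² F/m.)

κ ≈ 7.41

A = π(14.3/2 cm)² = 1.61×10⁻² m².
κ = Cd/(ε₀A) = 5.79×10⁻¹⁰ × 1.82×10⁻³ / (8.85×10⁻¹² × 1.61×10⁻²) = 7.41.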